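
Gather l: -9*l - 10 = -9*l - 10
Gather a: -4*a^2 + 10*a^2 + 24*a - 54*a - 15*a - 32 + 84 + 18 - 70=6*a^2 - 45*a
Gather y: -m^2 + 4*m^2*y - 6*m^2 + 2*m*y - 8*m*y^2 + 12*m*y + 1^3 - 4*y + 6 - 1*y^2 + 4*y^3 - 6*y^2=-7*m^2 + 4*y^3 + y^2*(-8*m - 7) + y*(4*m^2 + 14*m - 4) + 7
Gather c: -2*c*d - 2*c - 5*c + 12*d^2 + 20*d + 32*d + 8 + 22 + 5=c*(-2*d - 7) + 12*d^2 + 52*d + 35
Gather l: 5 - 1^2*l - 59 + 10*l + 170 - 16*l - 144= -7*l - 28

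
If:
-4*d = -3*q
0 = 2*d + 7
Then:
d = -7/2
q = -14/3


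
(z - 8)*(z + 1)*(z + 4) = z^3 - 3*z^2 - 36*z - 32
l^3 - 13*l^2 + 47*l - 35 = (l - 7)*(l - 5)*(l - 1)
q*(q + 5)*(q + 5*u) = q^3 + 5*q^2*u + 5*q^2 + 25*q*u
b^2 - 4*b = b*(b - 4)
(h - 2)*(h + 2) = h^2 - 4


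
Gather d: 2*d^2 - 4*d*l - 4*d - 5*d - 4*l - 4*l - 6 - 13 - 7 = 2*d^2 + d*(-4*l - 9) - 8*l - 26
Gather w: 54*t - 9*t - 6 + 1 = 45*t - 5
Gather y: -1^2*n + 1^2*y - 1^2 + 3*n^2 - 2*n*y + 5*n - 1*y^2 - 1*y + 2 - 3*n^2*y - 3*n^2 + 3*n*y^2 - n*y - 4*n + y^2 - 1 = 3*n*y^2 + y*(-3*n^2 - 3*n)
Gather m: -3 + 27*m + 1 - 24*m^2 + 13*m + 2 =-24*m^2 + 40*m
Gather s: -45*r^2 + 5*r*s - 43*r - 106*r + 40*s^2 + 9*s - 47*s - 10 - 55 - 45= -45*r^2 - 149*r + 40*s^2 + s*(5*r - 38) - 110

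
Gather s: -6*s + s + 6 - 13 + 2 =-5*s - 5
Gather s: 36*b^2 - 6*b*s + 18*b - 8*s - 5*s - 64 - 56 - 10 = 36*b^2 + 18*b + s*(-6*b - 13) - 130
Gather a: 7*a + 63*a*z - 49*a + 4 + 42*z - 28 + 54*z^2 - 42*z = a*(63*z - 42) + 54*z^2 - 24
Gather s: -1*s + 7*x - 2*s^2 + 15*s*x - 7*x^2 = -2*s^2 + s*(15*x - 1) - 7*x^2 + 7*x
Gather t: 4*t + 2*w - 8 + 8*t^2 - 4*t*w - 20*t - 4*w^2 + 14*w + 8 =8*t^2 + t*(-4*w - 16) - 4*w^2 + 16*w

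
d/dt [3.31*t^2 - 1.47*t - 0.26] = 6.62*t - 1.47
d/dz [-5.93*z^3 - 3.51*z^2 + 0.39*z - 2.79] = -17.79*z^2 - 7.02*z + 0.39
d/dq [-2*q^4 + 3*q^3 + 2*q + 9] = -8*q^3 + 9*q^2 + 2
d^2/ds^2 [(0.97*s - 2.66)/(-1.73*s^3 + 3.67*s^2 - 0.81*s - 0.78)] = (-17.418678*s^5 + 132.48513*s^4 - 293.62884*s^3 + 253.035408*s^2 - 85.641048*s + 19.945176)/(5.177717*s^9 - 32.951829*s^8 + 77.176338*s^7 - 73.284103*s^6 + 6.420798*s^5 + 30.851649*s^4 - 10.223199*s^3 - 5.16321*s^2 + 1.478412*s + 0.474552)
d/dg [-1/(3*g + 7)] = 3/(3*g + 7)^2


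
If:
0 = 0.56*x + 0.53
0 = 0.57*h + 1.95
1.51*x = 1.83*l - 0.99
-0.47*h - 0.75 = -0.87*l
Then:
No Solution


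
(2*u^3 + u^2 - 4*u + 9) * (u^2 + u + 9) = 2*u^5 + 3*u^4 + 15*u^3 + 14*u^2 - 27*u + 81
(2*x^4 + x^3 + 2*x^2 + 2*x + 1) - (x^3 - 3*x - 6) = 2*x^4 + 2*x^2 + 5*x + 7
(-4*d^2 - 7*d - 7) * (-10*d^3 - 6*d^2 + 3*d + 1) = 40*d^5 + 94*d^4 + 100*d^3 + 17*d^2 - 28*d - 7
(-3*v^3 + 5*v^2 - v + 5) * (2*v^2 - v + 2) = -6*v^5 + 13*v^4 - 13*v^3 + 21*v^2 - 7*v + 10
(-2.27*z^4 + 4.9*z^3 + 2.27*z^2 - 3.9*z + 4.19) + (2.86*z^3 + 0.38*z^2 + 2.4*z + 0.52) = -2.27*z^4 + 7.76*z^3 + 2.65*z^2 - 1.5*z + 4.71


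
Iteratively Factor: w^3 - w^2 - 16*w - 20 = (w - 5)*(w^2 + 4*w + 4) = (w - 5)*(w + 2)*(w + 2)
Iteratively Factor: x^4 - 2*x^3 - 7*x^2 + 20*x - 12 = (x + 3)*(x^3 - 5*x^2 + 8*x - 4) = (x - 2)*(x + 3)*(x^2 - 3*x + 2) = (x - 2)^2*(x + 3)*(x - 1)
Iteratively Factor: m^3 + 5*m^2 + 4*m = (m + 4)*(m^2 + m) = (m + 1)*(m + 4)*(m)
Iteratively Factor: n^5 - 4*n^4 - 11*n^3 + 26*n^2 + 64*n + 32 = (n + 1)*(n^4 - 5*n^3 - 6*n^2 + 32*n + 32) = (n - 4)*(n + 1)*(n^3 - n^2 - 10*n - 8) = (n - 4)*(n + 1)*(n + 2)*(n^2 - 3*n - 4) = (n - 4)^2*(n + 1)*(n + 2)*(n + 1)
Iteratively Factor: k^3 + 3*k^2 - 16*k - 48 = (k + 3)*(k^2 - 16) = (k - 4)*(k + 3)*(k + 4)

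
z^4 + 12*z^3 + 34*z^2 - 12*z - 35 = (z - 1)*(z + 1)*(z + 5)*(z + 7)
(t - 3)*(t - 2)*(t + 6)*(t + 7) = t^4 + 8*t^3 - 17*t^2 - 132*t + 252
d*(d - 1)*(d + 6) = d^3 + 5*d^2 - 6*d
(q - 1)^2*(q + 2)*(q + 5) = q^4 + 5*q^3 - 3*q^2 - 13*q + 10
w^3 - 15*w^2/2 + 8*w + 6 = (w - 6)*(w - 2)*(w + 1/2)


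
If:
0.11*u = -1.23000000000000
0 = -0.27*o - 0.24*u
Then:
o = 9.94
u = -11.18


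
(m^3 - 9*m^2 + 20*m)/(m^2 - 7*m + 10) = m*(m - 4)/(m - 2)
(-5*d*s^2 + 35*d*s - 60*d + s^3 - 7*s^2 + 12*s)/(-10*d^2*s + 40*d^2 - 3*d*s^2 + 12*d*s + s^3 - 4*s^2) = (s - 3)/(2*d + s)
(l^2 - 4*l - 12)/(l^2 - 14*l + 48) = (l + 2)/(l - 8)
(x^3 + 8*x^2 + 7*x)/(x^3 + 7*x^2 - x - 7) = x/(x - 1)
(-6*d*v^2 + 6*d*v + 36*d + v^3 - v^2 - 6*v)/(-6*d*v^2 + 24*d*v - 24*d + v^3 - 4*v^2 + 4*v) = (v^2 - v - 6)/(v^2 - 4*v + 4)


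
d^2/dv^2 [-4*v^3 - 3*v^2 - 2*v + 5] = -24*v - 6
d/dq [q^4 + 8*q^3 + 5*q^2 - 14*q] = 4*q^3 + 24*q^2 + 10*q - 14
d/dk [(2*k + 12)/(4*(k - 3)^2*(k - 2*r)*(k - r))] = (-(k - 3)*(k + 6)*(k - 2*r) - (k - 3)*(k + 6)*(k - r) + (k - 3)*(k - 2*r)*(k - r) - 2*(k + 6)*(k - 2*r)*(k - r))/(2*(k - 3)^3*(k - 2*r)^2*(k - r)^2)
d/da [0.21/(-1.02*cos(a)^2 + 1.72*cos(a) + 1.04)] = (0.3612 - 0.4284*cos(a))*sin(a)/(-1.02*cos(a)^2 + 1.72*cos(a) + 1.04)^2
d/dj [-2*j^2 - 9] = -4*j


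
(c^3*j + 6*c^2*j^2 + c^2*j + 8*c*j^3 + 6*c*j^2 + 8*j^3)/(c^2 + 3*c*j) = j*(c^3 + 6*c^2*j + c^2 + 8*c*j^2 + 6*c*j + 8*j^2)/(c*(c + 3*j))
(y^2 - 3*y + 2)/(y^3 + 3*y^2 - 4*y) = (y - 2)/(y*(y + 4))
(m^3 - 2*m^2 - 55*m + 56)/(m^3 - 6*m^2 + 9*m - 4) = (m^2 - m - 56)/(m^2 - 5*m + 4)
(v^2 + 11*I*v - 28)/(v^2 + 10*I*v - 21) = (v + 4*I)/(v + 3*I)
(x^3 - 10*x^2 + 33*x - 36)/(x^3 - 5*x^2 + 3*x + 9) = (x - 4)/(x + 1)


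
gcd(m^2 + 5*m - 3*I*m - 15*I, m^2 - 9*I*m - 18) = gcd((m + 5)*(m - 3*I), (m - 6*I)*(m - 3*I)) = m - 3*I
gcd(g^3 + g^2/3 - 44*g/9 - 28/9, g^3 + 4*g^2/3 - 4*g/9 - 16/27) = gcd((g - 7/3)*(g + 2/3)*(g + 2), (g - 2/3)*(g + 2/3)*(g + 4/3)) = g + 2/3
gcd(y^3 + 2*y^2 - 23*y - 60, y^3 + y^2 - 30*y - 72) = y^2 + 7*y + 12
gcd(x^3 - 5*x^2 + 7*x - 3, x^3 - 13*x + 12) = x^2 - 4*x + 3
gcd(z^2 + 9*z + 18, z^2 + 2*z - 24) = z + 6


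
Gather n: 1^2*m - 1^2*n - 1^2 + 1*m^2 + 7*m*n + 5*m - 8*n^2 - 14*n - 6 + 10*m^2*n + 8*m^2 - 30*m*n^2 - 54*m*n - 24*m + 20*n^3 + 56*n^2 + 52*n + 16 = 9*m^2 - 18*m + 20*n^3 + n^2*(48 - 30*m) + n*(10*m^2 - 47*m + 37) + 9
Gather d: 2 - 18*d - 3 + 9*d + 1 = -9*d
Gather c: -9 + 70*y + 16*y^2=16*y^2 + 70*y - 9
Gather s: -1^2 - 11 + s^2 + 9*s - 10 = s^2 + 9*s - 22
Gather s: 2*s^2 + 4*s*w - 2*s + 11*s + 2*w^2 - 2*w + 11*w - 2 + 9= 2*s^2 + s*(4*w + 9) + 2*w^2 + 9*w + 7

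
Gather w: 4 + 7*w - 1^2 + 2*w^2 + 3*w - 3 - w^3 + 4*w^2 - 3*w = -w^3 + 6*w^2 + 7*w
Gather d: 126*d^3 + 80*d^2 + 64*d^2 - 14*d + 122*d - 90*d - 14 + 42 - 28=126*d^3 + 144*d^2 + 18*d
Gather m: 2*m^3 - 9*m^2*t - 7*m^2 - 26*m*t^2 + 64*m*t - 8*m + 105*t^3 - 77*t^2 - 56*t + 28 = 2*m^3 + m^2*(-9*t - 7) + m*(-26*t^2 + 64*t - 8) + 105*t^3 - 77*t^2 - 56*t + 28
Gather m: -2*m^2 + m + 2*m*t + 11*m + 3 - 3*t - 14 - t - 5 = -2*m^2 + m*(2*t + 12) - 4*t - 16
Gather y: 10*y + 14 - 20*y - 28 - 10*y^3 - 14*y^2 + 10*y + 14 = -10*y^3 - 14*y^2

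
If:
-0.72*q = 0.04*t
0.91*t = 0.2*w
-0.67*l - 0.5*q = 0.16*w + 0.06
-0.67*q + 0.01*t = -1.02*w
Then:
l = -0.09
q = 0.00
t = 0.00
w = 0.00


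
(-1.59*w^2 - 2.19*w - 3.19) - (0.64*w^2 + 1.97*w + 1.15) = -2.23*w^2 - 4.16*w - 4.34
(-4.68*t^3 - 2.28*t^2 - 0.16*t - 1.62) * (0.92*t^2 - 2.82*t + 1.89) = -4.3056*t^5 + 11.1*t^4 - 2.5628*t^3 - 5.3484*t^2 + 4.266*t - 3.0618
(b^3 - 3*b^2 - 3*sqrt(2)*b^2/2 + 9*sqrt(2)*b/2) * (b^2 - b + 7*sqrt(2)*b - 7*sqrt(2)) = b^5 - 4*b^4 + 11*sqrt(2)*b^4/2 - 22*sqrt(2)*b^3 - 18*b^3 + 33*sqrt(2)*b^2/2 + 84*b^2 - 63*b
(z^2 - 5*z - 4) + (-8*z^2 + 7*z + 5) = -7*z^2 + 2*z + 1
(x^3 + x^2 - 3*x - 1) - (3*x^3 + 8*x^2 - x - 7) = -2*x^3 - 7*x^2 - 2*x + 6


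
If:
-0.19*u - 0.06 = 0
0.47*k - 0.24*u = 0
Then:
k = -0.16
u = -0.32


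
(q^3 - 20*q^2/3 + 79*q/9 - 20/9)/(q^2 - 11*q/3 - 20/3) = (9*q^2 - 15*q + 4)/(3*(3*q + 4))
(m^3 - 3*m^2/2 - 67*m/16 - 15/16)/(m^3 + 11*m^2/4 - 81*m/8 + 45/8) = (16*m^3 - 24*m^2 - 67*m - 15)/(2*(8*m^3 + 22*m^2 - 81*m + 45))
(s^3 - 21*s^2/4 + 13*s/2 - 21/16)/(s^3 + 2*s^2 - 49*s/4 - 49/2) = (8*s^2 - 14*s + 3)/(4*(2*s^2 + 11*s + 14))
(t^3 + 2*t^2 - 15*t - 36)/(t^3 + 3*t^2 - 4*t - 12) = (t^2 - t - 12)/(t^2 - 4)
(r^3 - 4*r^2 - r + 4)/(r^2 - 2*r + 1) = (r^2 - 3*r - 4)/(r - 1)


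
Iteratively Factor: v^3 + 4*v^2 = (v + 4)*(v^2) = v*(v + 4)*(v)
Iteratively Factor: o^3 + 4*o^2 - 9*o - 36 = (o + 3)*(o^2 + o - 12) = (o + 3)*(o + 4)*(o - 3)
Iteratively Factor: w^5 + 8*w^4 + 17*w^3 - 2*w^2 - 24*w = (w - 1)*(w^4 + 9*w^3 + 26*w^2 + 24*w) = (w - 1)*(w + 4)*(w^3 + 5*w^2 + 6*w) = (w - 1)*(w + 3)*(w + 4)*(w^2 + 2*w) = (w - 1)*(w + 2)*(w + 3)*(w + 4)*(w)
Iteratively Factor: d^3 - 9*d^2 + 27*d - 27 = (d - 3)*(d^2 - 6*d + 9) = (d - 3)^2*(d - 3)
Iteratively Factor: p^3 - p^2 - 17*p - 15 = (p + 1)*(p^2 - 2*p - 15) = (p + 1)*(p + 3)*(p - 5)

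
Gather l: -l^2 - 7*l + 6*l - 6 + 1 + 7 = -l^2 - l + 2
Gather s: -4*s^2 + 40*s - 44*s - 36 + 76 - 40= -4*s^2 - 4*s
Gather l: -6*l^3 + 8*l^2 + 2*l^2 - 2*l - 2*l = -6*l^3 + 10*l^2 - 4*l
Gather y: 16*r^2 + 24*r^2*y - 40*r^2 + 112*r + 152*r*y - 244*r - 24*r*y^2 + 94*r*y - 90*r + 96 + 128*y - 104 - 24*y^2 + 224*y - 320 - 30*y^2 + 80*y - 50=-24*r^2 - 222*r + y^2*(-24*r - 54) + y*(24*r^2 + 246*r + 432) - 378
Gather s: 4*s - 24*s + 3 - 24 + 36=15 - 20*s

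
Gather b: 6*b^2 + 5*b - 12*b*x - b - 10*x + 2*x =6*b^2 + b*(4 - 12*x) - 8*x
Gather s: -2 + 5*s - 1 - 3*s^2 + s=-3*s^2 + 6*s - 3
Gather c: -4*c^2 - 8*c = -4*c^2 - 8*c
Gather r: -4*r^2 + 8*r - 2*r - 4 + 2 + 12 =-4*r^2 + 6*r + 10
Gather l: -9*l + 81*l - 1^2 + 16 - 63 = 72*l - 48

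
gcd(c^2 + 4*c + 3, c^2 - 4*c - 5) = c + 1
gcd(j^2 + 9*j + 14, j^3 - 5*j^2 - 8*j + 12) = j + 2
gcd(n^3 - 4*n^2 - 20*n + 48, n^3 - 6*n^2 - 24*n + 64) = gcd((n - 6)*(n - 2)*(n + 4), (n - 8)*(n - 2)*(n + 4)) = n^2 + 2*n - 8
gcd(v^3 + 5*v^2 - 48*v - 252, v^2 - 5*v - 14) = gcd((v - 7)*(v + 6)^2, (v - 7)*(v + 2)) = v - 7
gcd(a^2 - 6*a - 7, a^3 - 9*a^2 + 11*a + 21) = a^2 - 6*a - 7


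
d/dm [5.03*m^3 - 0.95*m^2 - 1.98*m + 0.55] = 15.09*m^2 - 1.9*m - 1.98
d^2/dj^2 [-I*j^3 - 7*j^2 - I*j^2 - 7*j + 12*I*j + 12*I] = -6*I*j - 14 - 2*I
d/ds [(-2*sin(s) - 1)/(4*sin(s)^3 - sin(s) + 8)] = (16*sin(s)^3 + 12*sin(s)^2 - 17)*cos(s)/(4*sin(s)^3 - sin(s) + 8)^2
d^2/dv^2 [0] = 0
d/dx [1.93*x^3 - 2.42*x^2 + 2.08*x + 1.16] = 5.79*x^2 - 4.84*x + 2.08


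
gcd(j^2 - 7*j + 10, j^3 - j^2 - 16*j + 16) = 1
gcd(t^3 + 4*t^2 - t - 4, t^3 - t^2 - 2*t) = t + 1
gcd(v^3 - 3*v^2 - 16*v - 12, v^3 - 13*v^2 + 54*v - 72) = v - 6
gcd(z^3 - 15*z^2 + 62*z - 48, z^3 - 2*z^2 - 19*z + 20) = z - 1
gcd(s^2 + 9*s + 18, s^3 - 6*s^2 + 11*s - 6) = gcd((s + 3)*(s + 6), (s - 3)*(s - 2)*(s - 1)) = 1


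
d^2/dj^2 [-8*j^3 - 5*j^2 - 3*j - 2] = -48*j - 10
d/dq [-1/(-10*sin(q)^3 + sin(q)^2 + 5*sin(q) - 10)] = (-30*sin(q)^2 + 2*sin(q) + 5)*cos(q)/(10*sin(q)^3 - sin(q)^2 - 5*sin(q) + 10)^2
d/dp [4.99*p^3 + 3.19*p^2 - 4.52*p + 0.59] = 14.97*p^2 + 6.38*p - 4.52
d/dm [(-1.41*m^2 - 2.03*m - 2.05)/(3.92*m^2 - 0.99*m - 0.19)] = (9.3535*m^2 + 16.6078*m - 1.6438)/(15.3664*m^4 - 7.7616*m^3 - 0.5095*m^2 + 0.3762*m + 0.0361)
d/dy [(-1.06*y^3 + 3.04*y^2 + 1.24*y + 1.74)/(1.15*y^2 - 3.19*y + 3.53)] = (-1.219*y^4 + 6.7628*y^3 - 22.349*y^2 + 17.4604*y + 9.9278)/(1.3225*y^4 - 7.337*y^3 + 18.2951*y^2 - 22.5214*y + 12.4609)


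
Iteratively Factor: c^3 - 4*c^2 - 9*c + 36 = (c - 3)*(c^2 - c - 12) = (c - 3)*(c + 3)*(c - 4)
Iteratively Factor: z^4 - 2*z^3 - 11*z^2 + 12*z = (z)*(z^3 - 2*z^2 - 11*z + 12) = z*(z - 4)*(z^2 + 2*z - 3) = z*(z - 4)*(z + 3)*(z - 1)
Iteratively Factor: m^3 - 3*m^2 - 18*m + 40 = (m - 5)*(m^2 + 2*m - 8) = (m - 5)*(m - 2)*(m + 4)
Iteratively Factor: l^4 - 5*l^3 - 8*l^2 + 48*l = (l)*(l^3 - 5*l^2 - 8*l + 48) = l*(l - 4)*(l^2 - l - 12) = l*(l - 4)^2*(l + 3)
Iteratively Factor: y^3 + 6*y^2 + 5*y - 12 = (y - 1)*(y^2 + 7*y + 12) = (y - 1)*(y + 3)*(y + 4)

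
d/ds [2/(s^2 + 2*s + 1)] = 4*(-s - 1)/(s^2 + 2*s + 1)^2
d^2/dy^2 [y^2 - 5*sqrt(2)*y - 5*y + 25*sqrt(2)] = 2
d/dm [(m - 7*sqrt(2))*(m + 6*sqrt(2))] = 2*m - sqrt(2)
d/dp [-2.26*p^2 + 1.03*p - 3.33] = 1.03 - 4.52*p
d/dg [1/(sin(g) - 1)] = -cos(g)/(sin(g) - 1)^2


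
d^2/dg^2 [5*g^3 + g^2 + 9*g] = 30*g + 2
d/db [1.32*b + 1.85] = 1.32000000000000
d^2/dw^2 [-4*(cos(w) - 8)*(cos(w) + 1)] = -28*cos(w) + 8*cos(2*w)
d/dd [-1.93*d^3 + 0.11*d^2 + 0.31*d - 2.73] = -5.79*d^2 + 0.22*d + 0.31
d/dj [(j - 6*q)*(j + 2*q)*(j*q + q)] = q*(3*j^2 - 8*j*q + 2*j - 12*q^2 - 4*q)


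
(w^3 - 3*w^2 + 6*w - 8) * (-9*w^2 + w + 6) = -9*w^5 + 28*w^4 - 51*w^3 + 60*w^2 + 28*w - 48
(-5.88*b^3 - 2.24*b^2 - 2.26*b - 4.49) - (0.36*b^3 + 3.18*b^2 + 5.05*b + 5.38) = -6.24*b^3 - 5.42*b^2 - 7.31*b - 9.87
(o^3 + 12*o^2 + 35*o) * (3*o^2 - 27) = 3*o^5 + 36*o^4 + 78*o^3 - 324*o^2 - 945*o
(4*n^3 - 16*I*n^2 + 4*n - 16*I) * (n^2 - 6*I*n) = 4*n^5 - 40*I*n^4 - 92*n^3 - 40*I*n^2 - 96*n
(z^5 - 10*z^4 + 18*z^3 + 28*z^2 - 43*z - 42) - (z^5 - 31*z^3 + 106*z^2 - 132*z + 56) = -10*z^4 + 49*z^3 - 78*z^2 + 89*z - 98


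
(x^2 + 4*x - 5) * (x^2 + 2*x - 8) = x^4 + 6*x^3 - 5*x^2 - 42*x + 40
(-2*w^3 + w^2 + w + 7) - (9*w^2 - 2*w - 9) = -2*w^3 - 8*w^2 + 3*w + 16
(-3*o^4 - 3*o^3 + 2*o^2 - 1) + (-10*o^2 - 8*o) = -3*o^4 - 3*o^3 - 8*o^2 - 8*o - 1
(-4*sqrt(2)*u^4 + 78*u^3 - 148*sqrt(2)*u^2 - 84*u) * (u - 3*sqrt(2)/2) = -4*sqrt(2)*u^5 + 90*u^4 - 265*sqrt(2)*u^3 + 360*u^2 + 126*sqrt(2)*u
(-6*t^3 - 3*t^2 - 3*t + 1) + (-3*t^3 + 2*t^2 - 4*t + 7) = -9*t^3 - t^2 - 7*t + 8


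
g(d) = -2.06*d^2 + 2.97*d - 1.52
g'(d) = 2.97 - 4.12*d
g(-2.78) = -25.70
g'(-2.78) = 14.42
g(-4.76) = -62.33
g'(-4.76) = 22.58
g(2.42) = -6.40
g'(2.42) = -7.00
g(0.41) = -0.65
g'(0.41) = 1.28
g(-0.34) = -2.77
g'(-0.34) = 4.37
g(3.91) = -21.40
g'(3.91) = -13.14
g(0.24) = -0.93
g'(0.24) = 1.98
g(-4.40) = -54.47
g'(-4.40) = 21.10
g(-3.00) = -28.97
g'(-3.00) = 15.33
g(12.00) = -262.52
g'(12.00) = -46.47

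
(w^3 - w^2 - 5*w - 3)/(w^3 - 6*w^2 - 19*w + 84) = (w^2 + 2*w + 1)/(w^2 - 3*w - 28)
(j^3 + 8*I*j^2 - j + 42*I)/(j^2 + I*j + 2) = (j^3 + 8*I*j^2 - j + 42*I)/(j^2 + I*j + 2)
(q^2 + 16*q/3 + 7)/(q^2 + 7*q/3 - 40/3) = (3*q^2 + 16*q + 21)/(3*q^2 + 7*q - 40)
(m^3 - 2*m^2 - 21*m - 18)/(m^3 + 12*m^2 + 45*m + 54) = (m^2 - 5*m - 6)/(m^2 + 9*m + 18)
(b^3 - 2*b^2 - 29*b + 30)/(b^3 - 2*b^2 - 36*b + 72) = (b^2 + 4*b - 5)/(b^2 + 4*b - 12)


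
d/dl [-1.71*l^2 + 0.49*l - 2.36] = 0.49 - 3.42*l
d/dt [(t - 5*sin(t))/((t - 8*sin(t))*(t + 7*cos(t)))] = (7*t^2*sin(t) + 3*t^2*cos(t) - t^2 - 112*t*sin(t)^2 + 10*t*sin(t) + 21*t + 280*sin(t)^3 - 40*sin(t)^2 - 21*sin(t)*cos(t))/((t - 8*sin(t))^2*(t + 7*cos(t))^2)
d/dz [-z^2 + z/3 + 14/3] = 1/3 - 2*z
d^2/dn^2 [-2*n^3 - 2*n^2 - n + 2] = -12*n - 4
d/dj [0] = 0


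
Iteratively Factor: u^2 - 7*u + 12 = (u - 3)*(u - 4)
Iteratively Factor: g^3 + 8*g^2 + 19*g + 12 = (g + 1)*(g^2 + 7*g + 12) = (g + 1)*(g + 3)*(g + 4)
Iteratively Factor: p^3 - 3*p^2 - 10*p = (p + 2)*(p^2 - 5*p) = p*(p + 2)*(p - 5)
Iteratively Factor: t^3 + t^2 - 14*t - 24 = (t + 2)*(t^2 - t - 12) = (t - 4)*(t + 2)*(t + 3)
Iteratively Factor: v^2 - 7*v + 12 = (v - 4)*(v - 3)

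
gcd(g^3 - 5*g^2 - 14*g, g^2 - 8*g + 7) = g - 7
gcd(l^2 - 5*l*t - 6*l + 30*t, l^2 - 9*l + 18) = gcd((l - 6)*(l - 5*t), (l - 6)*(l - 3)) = l - 6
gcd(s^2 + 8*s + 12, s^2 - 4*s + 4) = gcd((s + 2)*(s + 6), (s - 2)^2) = 1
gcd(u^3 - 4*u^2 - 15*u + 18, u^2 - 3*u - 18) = u^2 - 3*u - 18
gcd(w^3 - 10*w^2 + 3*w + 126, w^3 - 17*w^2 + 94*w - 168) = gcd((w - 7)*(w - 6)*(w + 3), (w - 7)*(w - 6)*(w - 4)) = w^2 - 13*w + 42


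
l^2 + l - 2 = (l - 1)*(l + 2)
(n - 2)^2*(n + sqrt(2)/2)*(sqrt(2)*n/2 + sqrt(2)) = sqrt(2)*n^4/2 - sqrt(2)*n^3 + n^3/2 - 2*sqrt(2)*n^2 - n^2 - 2*n + 4*sqrt(2)*n + 4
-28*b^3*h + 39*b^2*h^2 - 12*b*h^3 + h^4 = h*(-7*b + h)*(-4*b + h)*(-b + h)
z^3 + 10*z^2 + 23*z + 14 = (z + 1)*(z + 2)*(z + 7)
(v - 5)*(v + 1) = v^2 - 4*v - 5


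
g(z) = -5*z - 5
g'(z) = -5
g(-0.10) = -4.50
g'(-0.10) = -5.00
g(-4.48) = 17.40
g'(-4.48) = -5.00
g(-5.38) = 21.90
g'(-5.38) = -5.00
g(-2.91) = 9.55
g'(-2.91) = -5.00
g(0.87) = -9.35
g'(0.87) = -5.00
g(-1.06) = 0.30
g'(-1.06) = -5.00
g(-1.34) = 1.70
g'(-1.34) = -5.00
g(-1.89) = 4.45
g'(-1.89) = -5.00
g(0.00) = -5.00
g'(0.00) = -5.00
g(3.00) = -20.00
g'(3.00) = -5.00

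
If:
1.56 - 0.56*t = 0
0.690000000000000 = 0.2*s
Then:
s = 3.45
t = 2.79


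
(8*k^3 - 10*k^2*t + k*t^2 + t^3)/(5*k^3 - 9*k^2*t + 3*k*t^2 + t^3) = (-8*k^2 + 2*k*t + t^2)/(-5*k^2 + 4*k*t + t^2)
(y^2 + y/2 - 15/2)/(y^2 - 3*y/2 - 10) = (-2*y^2 - y + 15)/(-2*y^2 + 3*y + 20)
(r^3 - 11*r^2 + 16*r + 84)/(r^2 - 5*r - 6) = (r^2 - 5*r - 14)/(r + 1)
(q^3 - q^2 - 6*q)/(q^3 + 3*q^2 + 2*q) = (q - 3)/(q + 1)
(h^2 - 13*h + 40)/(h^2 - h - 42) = (-h^2 + 13*h - 40)/(-h^2 + h + 42)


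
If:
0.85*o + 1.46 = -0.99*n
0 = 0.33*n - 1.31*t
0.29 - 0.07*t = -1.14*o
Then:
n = -1.24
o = -0.27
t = -0.31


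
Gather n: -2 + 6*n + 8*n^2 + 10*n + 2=8*n^2 + 16*n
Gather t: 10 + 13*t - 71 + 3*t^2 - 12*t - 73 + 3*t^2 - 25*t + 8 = 6*t^2 - 24*t - 126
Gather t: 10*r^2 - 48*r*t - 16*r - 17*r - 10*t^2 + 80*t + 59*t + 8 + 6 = 10*r^2 - 33*r - 10*t^2 + t*(139 - 48*r) + 14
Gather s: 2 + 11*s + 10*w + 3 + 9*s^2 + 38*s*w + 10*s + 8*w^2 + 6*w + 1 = 9*s^2 + s*(38*w + 21) + 8*w^2 + 16*w + 6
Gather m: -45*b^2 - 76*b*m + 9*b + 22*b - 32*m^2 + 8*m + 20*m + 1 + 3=-45*b^2 + 31*b - 32*m^2 + m*(28 - 76*b) + 4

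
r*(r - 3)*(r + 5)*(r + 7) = r^4 + 9*r^3 - r^2 - 105*r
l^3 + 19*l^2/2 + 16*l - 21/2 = (l - 1/2)*(l + 3)*(l + 7)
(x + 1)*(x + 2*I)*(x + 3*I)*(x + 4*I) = x^4 + x^3 + 9*I*x^3 - 26*x^2 + 9*I*x^2 - 26*x - 24*I*x - 24*I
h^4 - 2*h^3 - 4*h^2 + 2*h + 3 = (h - 3)*(h - 1)*(h + 1)^2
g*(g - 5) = g^2 - 5*g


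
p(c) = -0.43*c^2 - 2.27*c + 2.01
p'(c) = -0.86*c - 2.27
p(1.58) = -2.65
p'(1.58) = -3.63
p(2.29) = -5.44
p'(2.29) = -4.24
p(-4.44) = 3.61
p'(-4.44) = 1.55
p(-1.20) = 4.11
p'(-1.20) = -1.24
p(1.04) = -0.82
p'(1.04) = -3.16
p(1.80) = -3.47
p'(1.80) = -3.82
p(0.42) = 0.98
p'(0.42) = -2.63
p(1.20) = -1.33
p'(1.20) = -3.30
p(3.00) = -8.67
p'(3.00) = -4.85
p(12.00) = -87.15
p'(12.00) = -12.59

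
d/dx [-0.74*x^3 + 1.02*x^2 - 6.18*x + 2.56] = -2.22*x^2 + 2.04*x - 6.18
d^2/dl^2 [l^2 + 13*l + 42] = 2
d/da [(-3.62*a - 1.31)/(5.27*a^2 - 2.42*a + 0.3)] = (19.0774*a^2 + 13.8074*a - 4.2562)/(27.7729*a^4 - 25.5068*a^3 + 9.0184*a^2 - 1.452*a + 0.09)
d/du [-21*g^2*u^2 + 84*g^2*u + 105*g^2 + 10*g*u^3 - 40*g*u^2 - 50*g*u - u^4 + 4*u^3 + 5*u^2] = -42*g^2*u + 84*g^2 + 30*g*u^2 - 80*g*u - 50*g - 4*u^3 + 12*u^2 + 10*u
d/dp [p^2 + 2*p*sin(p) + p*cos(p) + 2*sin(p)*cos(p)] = -p*sin(p) + 2*p*cos(p) + 2*p + 2*sin(p) + cos(p) + 2*cos(2*p)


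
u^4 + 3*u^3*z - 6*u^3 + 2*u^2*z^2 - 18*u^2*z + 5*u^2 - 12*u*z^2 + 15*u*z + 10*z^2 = (u - 5)*(u - 1)*(u + z)*(u + 2*z)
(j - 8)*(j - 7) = j^2 - 15*j + 56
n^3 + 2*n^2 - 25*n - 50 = (n - 5)*(n + 2)*(n + 5)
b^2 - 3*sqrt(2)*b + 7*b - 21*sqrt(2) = (b + 7)*(b - 3*sqrt(2))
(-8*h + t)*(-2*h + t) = 16*h^2 - 10*h*t + t^2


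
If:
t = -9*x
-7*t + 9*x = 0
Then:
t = 0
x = 0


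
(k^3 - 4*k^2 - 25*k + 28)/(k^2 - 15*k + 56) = (k^2 + 3*k - 4)/(k - 8)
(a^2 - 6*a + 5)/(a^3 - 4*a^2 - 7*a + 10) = 1/(a + 2)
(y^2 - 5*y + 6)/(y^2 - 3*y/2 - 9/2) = 2*(y - 2)/(2*y + 3)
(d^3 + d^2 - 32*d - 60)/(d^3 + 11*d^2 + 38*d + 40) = (d - 6)/(d + 4)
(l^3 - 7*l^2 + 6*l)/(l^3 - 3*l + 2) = l*(l - 6)/(l^2 + l - 2)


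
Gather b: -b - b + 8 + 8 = 16 - 2*b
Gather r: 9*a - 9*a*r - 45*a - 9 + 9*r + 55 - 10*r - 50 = -36*a + r*(-9*a - 1) - 4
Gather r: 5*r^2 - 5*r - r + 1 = 5*r^2 - 6*r + 1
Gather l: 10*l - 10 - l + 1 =9*l - 9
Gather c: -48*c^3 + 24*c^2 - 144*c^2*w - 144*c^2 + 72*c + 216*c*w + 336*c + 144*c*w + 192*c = -48*c^3 + c^2*(-144*w - 120) + c*(360*w + 600)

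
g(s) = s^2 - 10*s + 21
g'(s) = 2*s - 10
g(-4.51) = 86.44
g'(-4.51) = -19.02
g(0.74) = 14.15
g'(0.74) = -8.52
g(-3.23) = 63.73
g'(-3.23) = -16.46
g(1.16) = 10.75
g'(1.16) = -7.68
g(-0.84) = 30.11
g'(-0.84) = -11.68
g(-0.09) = 21.91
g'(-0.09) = -10.18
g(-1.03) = 32.36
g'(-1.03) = -12.06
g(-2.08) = 46.13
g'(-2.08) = -14.16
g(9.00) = 12.00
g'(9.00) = 8.00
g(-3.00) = 60.00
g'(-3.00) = -16.00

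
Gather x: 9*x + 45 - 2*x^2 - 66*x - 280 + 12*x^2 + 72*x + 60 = 10*x^2 + 15*x - 175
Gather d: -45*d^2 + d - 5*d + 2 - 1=-45*d^2 - 4*d + 1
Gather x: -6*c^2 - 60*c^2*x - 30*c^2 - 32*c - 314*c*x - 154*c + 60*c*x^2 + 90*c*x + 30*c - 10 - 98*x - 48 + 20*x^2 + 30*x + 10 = -36*c^2 - 156*c + x^2*(60*c + 20) + x*(-60*c^2 - 224*c - 68) - 48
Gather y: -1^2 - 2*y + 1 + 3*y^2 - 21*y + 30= 3*y^2 - 23*y + 30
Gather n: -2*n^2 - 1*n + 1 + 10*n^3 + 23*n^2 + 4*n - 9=10*n^3 + 21*n^2 + 3*n - 8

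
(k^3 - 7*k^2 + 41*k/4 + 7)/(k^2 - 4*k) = k - 3 - 7/(4*k)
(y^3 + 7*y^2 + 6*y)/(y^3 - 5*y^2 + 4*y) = (y^2 + 7*y + 6)/(y^2 - 5*y + 4)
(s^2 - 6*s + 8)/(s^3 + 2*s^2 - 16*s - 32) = (s - 2)/(s^2 + 6*s + 8)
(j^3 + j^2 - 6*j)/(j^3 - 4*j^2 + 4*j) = (j + 3)/(j - 2)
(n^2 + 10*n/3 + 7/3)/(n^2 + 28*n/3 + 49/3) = (n + 1)/(n + 7)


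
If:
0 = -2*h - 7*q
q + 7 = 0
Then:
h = 49/2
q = -7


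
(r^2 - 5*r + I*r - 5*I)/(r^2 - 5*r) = (r + I)/r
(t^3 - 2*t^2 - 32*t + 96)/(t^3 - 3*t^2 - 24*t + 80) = (t + 6)/(t + 5)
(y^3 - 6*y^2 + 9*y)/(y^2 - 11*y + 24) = y*(y - 3)/(y - 8)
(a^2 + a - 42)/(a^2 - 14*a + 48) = (a + 7)/(a - 8)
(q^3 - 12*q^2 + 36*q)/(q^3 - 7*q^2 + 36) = q*(q - 6)/(q^2 - q - 6)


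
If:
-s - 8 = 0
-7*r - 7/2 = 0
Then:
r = -1/2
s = -8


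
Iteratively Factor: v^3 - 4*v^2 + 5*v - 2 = (v - 1)*(v^2 - 3*v + 2) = (v - 1)^2*(v - 2)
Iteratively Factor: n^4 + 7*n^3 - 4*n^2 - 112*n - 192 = (n + 3)*(n^3 + 4*n^2 - 16*n - 64) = (n + 3)*(n + 4)*(n^2 - 16) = (n + 3)*(n + 4)^2*(n - 4)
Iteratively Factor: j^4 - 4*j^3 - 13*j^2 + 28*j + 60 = (j + 2)*(j^3 - 6*j^2 - j + 30) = (j - 5)*(j + 2)*(j^2 - j - 6) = (j - 5)*(j - 3)*(j + 2)*(j + 2)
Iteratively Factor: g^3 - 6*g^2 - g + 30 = (g - 5)*(g^2 - g - 6) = (g - 5)*(g + 2)*(g - 3)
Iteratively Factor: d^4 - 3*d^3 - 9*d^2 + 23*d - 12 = (d - 4)*(d^3 + d^2 - 5*d + 3) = (d - 4)*(d + 3)*(d^2 - 2*d + 1) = (d - 4)*(d - 1)*(d + 3)*(d - 1)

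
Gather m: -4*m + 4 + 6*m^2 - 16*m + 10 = 6*m^2 - 20*m + 14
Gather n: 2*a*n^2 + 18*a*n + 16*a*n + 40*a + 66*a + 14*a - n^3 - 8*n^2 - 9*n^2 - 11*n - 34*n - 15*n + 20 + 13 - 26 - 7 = 120*a - n^3 + n^2*(2*a - 17) + n*(34*a - 60)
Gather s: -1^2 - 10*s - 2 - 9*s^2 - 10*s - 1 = -9*s^2 - 20*s - 4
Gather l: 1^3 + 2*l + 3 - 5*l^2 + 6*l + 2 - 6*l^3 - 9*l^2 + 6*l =-6*l^3 - 14*l^2 + 14*l + 6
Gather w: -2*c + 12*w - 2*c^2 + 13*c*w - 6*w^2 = -2*c^2 - 2*c - 6*w^2 + w*(13*c + 12)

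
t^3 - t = t*(t - 1)*(t + 1)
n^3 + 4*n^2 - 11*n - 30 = (n - 3)*(n + 2)*(n + 5)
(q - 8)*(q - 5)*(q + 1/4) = q^3 - 51*q^2/4 + 147*q/4 + 10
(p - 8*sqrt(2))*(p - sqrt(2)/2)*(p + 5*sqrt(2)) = p^3 - 7*sqrt(2)*p^2/2 - 77*p + 40*sqrt(2)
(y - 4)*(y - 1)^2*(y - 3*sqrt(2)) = y^4 - 6*y^3 - 3*sqrt(2)*y^3 + 9*y^2 + 18*sqrt(2)*y^2 - 27*sqrt(2)*y - 4*y + 12*sqrt(2)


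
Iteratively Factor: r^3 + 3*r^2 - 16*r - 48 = (r + 4)*(r^2 - r - 12) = (r + 3)*(r + 4)*(r - 4)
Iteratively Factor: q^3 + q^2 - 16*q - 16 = (q + 4)*(q^2 - 3*q - 4) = (q - 4)*(q + 4)*(q + 1)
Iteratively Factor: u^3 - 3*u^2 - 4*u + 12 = (u - 3)*(u^2 - 4) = (u - 3)*(u - 2)*(u + 2)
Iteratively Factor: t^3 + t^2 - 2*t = (t + 2)*(t^2 - t) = (t - 1)*(t + 2)*(t)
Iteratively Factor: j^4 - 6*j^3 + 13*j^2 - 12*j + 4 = (j - 1)*(j^3 - 5*j^2 + 8*j - 4) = (j - 2)*(j - 1)*(j^2 - 3*j + 2) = (j - 2)*(j - 1)^2*(j - 2)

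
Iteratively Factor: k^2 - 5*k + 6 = (k - 2)*(k - 3)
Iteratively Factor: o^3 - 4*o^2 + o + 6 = (o - 3)*(o^2 - o - 2) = (o - 3)*(o - 2)*(o + 1)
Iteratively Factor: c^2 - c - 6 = (c + 2)*(c - 3)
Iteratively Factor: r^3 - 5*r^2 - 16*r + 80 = (r - 5)*(r^2 - 16) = (r - 5)*(r - 4)*(r + 4)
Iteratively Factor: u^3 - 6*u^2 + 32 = (u - 4)*(u^2 - 2*u - 8) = (u - 4)^2*(u + 2)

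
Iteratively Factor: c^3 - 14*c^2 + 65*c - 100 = (c - 5)*(c^2 - 9*c + 20) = (c - 5)*(c - 4)*(c - 5)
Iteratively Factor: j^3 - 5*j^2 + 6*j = (j - 3)*(j^2 - 2*j) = j*(j - 3)*(j - 2)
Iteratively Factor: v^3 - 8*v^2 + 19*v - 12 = (v - 3)*(v^2 - 5*v + 4) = (v - 3)*(v - 1)*(v - 4)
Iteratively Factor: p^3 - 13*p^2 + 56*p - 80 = (p - 4)*(p^2 - 9*p + 20) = (p - 4)^2*(p - 5)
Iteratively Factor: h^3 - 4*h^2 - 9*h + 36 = (h - 3)*(h^2 - h - 12) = (h - 3)*(h + 3)*(h - 4)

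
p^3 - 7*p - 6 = (p - 3)*(p + 1)*(p + 2)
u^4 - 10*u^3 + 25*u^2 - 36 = (u - 6)*(u - 3)*(u - 2)*(u + 1)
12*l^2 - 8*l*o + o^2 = (-6*l + o)*(-2*l + o)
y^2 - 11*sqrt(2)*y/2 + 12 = (y - 4*sqrt(2))*(y - 3*sqrt(2)/2)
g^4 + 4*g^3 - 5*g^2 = g^2*(g - 1)*(g + 5)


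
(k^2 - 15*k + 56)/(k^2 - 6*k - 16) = (k - 7)/(k + 2)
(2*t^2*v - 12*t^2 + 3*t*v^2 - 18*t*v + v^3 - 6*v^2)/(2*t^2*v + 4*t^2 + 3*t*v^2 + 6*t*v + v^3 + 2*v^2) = (v - 6)/(v + 2)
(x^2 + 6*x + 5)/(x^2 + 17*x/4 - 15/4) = 4*(x + 1)/(4*x - 3)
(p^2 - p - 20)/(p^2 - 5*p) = (p + 4)/p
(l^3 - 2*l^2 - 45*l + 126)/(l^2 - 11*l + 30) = (l^2 + 4*l - 21)/(l - 5)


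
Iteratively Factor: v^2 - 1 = (v - 1)*(v + 1)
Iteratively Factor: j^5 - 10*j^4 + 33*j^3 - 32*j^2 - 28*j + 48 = (j - 2)*(j^4 - 8*j^3 + 17*j^2 + 2*j - 24) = (j - 2)*(j + 1)*(j^3 - 9*j^2 + 26*j - 24) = (j - 2)^2*(j + 1)*(j^2 - 7*j + 12) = (j - 3)*(j - 2)^2*(j + 1)*(j - 4)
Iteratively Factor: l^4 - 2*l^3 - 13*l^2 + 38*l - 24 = (l - 3)*(l^3 + l^2 - 10*l + 8) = (l - 3)*(l + 4)*(l^2 - 3*l + 2) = (l - 3)*(l - 2)*(l + 4)*(l - 1)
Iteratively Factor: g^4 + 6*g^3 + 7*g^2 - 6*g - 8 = (g - 1)*(g^3 + 7*g^2 + 14*g + 8) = (g - 1)*(g + 2)*(g^2 + 5*g + 4) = (g - 1)*(g + 1)*(g + 2)*(g + 4)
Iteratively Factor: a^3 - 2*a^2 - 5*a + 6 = (a - 1)*(a^2 - a - 6) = (a - 3)*(a - 1)*(a + 2)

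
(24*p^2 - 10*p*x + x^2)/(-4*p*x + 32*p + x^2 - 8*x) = (-6*p + x)/(x - 8)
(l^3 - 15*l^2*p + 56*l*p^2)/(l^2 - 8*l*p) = l - 7*p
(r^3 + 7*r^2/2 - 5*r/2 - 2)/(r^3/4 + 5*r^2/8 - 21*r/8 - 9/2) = 4*(2*r^2 - r - 1)/(2*r^2 - 3*r - 9)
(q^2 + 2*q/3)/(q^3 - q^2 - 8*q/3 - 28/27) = 9*q/(9*q^2 - 15*q - 14)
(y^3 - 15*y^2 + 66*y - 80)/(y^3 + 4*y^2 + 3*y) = (y^3 - 15*y^2 + 66*y - 80)/(y*(y^2 + 4*y + 3))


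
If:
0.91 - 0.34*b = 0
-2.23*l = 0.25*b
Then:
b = 2.68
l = -0.30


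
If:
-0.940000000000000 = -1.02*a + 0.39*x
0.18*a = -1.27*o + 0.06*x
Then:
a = 0.382352941176471*x + 0.92156862745098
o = -0.00694766095414544*x - 0.130616025937934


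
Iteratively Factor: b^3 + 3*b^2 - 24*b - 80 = (b + 4)*(b^2 - b - 20) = (b + 4)^2*(b - 5)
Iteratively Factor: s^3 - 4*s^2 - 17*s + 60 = (s - 5)*(s^2 + s - 12) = (s - 5)*(s - 3)*(s + 4)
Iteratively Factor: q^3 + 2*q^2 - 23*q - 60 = (q + 3)*(q^2 - q - 20) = (q + 3)*(q + 4)*(q - 5)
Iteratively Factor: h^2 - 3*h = (h - 3)*(h)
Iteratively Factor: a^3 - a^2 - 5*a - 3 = (a - 3)*(a^2 + 2*a + 1) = (a - 3)*(a + 1)*(a + 1)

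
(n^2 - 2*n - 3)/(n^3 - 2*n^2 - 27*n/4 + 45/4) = 4*(n + 1)/(4*n^2 + 4*n - 15)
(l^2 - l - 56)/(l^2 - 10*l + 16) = (l + 7)/(l - 2)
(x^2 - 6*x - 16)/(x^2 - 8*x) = (x + 2)/x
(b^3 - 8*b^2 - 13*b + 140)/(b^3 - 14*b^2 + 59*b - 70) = (b + 4)/(b - 2)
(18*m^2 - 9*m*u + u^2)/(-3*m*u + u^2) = (-6*m + u)/u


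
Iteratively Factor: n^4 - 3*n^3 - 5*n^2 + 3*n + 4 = (n - 4)*(n^3 + n^2 - n - 1) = (n - 4)*(n - 1)*(n^2 + 2*n + 1) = (n - 4)*(n - 1)*(n + 1)*(n + 1)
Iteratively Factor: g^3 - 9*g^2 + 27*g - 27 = (g - 3)*(g^2 - 6*g + 9) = (g - 3)^2*(g - 3)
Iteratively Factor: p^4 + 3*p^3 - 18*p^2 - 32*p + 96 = (p + 4)*(p^3 - p^2 - 14*p + 24) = (p - 3)*(p + 4)*(p^2 + 2*p - 8) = (p - 3)*(p - 2)*(p + 4)*(p + 4)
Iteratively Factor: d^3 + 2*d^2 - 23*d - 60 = (d - 5)*(d^2 + 7*d + 12) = (d - 5)*(d + 3)*(d + 4)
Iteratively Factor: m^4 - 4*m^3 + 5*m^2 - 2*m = (m)*(m^3 - 4*m^2 + 5*m - 2) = m*(m - 2)*(m^2 - 2*m + 1) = m*(m - 2)*(m - 1)*(m - 1)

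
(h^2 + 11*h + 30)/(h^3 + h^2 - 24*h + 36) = (h + 5)/(h^2 - 5*h + 6)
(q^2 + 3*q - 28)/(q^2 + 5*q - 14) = (q - 4)/(q - 2)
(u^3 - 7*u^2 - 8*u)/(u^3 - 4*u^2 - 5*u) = (u - 8)/(u - 5)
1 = 1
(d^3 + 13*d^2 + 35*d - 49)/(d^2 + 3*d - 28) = (d^2 + 6*d - 7)/(d - 4)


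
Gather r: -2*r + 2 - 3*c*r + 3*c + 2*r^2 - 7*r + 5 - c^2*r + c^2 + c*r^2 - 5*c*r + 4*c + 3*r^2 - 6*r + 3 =c^2 + 7*c + r^2*(c + 5) + r*(-c^2 - 8*c - 15) + 10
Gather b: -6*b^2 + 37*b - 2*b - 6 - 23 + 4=-6*b^2 + 35*b - 25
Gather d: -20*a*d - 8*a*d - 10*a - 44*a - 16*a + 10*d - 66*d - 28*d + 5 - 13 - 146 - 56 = -70*a + d*(-28*a - 84) - 210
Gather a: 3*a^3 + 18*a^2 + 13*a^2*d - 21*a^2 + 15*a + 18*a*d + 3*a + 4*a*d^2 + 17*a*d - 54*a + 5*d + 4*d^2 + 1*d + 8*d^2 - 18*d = 3*a^3 + a^2*(13*d - 3) + a*(4*d^2 + 35*d - 36) + 12*d^2 - 12*d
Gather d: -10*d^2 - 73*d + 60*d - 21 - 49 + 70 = -10*d^2 - 13*d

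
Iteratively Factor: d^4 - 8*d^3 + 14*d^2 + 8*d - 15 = (d - 5)*(d^3 - 3*d^2 - d + 3) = (d - 5)*(d - 1)*(d^2 - 2*d - 3) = (d - 5)*(d - 3)*(d - 1)*(d + 1)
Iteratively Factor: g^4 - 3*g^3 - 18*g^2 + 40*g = (g - 2)*(g^3 - g^2 - 20*g) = (g - 2)*(g + 4)*(g^2 - 5*g) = (g - 5)*(g - 2)*(g + 4)*(g)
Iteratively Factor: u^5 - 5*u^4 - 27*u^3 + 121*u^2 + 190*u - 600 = (u - 5)*(u^4 - 27*u^2 - 14*u + 120) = (u - 5)*(u + 4)*(u^3 - 4*u^2 - 11*u + 30) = (u - 5)^2*(u + 4)*(u^2 + u - 6) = (u - 5)^2*(u + 3)*(u + 4)*(u - 2)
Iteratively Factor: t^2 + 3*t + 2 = (t + 2)*(t + 1)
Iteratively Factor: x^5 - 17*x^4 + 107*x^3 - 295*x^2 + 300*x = (x - 3)*(x^4 - 14*x^3 + 65*x^2 - 100*x) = (x - 5)*(x - 3)*(x^3 - 9*x^2 + 20*x) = x*(x - 5)*(x - 3)*(x^2 - 9*x + 20) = x*(x - 5)*(x - 4)*(x - 3)*(x - 5)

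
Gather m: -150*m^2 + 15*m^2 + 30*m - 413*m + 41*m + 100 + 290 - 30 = -135*m^2 - 342*m + 360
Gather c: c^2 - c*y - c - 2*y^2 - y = c^2 + c*(-y - 1) - 2*y^2 - y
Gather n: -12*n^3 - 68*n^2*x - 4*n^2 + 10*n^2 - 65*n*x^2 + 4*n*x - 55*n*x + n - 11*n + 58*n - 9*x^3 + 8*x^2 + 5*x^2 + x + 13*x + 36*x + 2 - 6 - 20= -12*n^3 + n^2*(6 - 68*x) + n*(-65*x^2 - 51*x + 48) - 9*x^3 + 13*x^2 + 50*x - 24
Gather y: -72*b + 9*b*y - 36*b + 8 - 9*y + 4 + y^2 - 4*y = -108*b + y^2 + y*(9*b - 13) + 12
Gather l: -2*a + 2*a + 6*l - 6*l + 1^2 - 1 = 0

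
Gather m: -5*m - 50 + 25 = -5*m - 25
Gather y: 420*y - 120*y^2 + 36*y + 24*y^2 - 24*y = -96*y^2 + 432*y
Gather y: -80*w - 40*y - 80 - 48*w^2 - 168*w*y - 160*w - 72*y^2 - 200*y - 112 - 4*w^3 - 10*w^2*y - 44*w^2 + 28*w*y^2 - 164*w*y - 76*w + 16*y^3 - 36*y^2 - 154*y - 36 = -4*w^3 - 92*w^2 - 316*w + 16*y^3 + y^2*(28*w - 108) + y*(-10*w^2 - 332*w - 394) - 228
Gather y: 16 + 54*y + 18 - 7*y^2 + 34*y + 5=-7*y^2 + 88*y + 39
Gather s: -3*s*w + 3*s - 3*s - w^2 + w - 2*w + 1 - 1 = -3*s*w - w^2 - w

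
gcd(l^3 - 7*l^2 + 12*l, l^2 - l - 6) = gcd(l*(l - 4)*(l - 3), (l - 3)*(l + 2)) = l - 3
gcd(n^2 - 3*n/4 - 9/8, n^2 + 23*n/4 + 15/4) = n + 3/4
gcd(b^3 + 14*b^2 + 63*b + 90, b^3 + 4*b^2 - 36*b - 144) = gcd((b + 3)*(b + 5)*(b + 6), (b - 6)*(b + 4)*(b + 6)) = b + 6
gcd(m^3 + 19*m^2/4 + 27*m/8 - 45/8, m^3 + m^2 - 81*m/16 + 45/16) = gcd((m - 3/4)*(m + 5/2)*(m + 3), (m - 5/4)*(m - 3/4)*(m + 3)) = m^2 + 9*m/4 - 9/4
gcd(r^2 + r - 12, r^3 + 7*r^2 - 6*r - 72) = r^2 + r - 12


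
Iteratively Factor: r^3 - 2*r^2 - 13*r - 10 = (r - 5)*(r^2 + 3*r + 2) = (r - 5)*(r + 2)*(r + 1)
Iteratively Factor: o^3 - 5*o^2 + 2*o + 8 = (o - 4)*(o^2 - o - 2) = (o - 4)*(o + 1)*(o - 2)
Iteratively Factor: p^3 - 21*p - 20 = (p + 1)*(p^2 - p - 20) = (p + 1)*(p + 4)*(p - 5)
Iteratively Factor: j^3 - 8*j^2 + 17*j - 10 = (j - 5)*(j^2 - 3*j + 2) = (j - 5)*(j - 1)*(j - 2)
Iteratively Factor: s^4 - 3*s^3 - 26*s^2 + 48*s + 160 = (s - 5)*(s^3 + 2*s^2 - 16*s - 32) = (s - 5)*(s + 4)*(s^2 - 2*s - 8) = (s - 5)*(s + 2)*(s + 4)*(s - 4)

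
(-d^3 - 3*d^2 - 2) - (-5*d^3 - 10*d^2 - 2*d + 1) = 4*d^3 + 7*d^2 + 2*d - 3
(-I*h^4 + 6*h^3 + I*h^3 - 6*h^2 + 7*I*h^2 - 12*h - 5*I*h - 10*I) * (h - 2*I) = -I*h^5 + 4*h^4 + I*h^4 - 4*h^3 - 5*I*h^3 + 2*h^2 + 7*I*h^2 - 10*h + 14*I*h - 20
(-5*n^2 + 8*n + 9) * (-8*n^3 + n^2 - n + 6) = 40*n^5 - 69*n^4 - 59*n^3 - 29*n^2 + 39*n + 54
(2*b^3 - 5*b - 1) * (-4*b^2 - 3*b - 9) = -8*b^5 - 6*b^4 + 2*b^3 + 19*b^2 + 48*b + 9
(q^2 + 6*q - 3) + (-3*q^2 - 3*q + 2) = -2*q^2 + 3*q - 1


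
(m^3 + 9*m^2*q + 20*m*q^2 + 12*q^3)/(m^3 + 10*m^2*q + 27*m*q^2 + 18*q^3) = (m + 2*q)/(m + 3*q)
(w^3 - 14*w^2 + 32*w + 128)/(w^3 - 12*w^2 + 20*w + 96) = (w - 8)/(w - 6)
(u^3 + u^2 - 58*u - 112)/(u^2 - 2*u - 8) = (u^2 - u - 56)/(u - 4)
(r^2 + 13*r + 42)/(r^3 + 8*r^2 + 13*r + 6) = (r + 7)/(r^2 + 2*r + 1)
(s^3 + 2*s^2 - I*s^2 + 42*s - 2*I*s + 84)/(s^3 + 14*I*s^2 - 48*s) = (s^2 + s*(2 - 7*I) - 14*I)/(s*(s + 8*I))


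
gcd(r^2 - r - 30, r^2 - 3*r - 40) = r + 5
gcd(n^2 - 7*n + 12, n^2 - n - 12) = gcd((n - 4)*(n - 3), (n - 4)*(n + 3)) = n - 4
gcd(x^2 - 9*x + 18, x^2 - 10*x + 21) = x - 3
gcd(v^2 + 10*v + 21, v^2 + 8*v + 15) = v + 3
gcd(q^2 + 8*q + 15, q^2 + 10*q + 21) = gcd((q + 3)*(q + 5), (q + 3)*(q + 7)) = q + 3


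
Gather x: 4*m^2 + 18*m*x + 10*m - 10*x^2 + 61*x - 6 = 4*m^2 + 10*m - 10*x^2 + x*(18*m + 61) - 6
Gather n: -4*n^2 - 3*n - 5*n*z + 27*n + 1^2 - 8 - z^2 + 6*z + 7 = -4*n^2 + n*(24 - 5*z) - z^2 + 6*z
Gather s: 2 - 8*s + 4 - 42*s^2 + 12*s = -42*s^2 + 4*s + 6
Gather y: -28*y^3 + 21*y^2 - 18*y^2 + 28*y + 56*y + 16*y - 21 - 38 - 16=-28*y^3 + 3*y^2 + 100*y - 75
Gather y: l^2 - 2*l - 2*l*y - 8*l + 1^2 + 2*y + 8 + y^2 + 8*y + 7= l^2 - 10*l + y^2 + y*(10 - 2*l) + 16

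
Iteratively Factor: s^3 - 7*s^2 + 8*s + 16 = (s - 4)*(s^2 - 3*s - 4) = (s - 4)*(s + 1)*(s - 4)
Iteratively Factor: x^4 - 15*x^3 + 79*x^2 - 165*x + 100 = (x - 5)*(x^3 - 10*x^2 + 29*x - 20) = (x - 5)*(x - 4)*(x^2 - 6*x + 5) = (x - 5)*(x - 4)*(x - 1)*(x - 5)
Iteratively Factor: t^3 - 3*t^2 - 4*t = (t + 1)*(t^2 - 4*t) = (t - 4)*(t + 1)*(t)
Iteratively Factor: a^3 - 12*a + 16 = (a - 2)*(a^2 + 2*a - 8) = (a - 2)*(a + 4)*(a - 2)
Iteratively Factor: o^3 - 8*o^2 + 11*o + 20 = (o + 1)*(o^2 - 9*o + 20) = (o - 5)*(o + 1)*(o - 4)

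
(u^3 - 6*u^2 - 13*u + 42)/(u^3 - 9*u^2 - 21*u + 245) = (u^2 + u - 6)/(u^2 - 2*u - 35)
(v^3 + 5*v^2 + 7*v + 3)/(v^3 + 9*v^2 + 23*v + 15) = (v + 1)/(v + 5)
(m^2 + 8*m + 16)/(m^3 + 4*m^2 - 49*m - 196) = (m + 4)/(m^2 - 49)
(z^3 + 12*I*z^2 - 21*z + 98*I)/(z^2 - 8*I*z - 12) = (z^2 + 14*I*z - 49)/(z - 6*I)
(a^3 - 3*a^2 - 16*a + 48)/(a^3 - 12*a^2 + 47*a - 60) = (a + 4)/(a - 5)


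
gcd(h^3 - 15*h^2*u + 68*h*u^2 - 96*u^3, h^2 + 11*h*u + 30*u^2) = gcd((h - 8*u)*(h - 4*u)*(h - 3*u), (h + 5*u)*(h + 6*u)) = 1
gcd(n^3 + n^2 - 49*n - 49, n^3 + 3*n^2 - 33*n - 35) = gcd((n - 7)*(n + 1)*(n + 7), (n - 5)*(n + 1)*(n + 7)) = n^2 + 8*n + 7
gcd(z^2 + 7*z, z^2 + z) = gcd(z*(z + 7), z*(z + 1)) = z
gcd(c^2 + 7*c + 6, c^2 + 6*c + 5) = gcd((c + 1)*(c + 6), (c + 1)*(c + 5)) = c + 1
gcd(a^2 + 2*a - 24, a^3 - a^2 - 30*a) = 1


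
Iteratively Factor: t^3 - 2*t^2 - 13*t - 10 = (t + 1)*(t^2 - 3*t - 10) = (t - 5)*(t + 1)*(t + 2)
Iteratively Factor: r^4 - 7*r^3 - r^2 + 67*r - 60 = (r - 5)*(r^3 - 2*r^2 - 11*r + 12) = (r - 5)*(r + 3)*(r^2 - 5*r + 4) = (r - 5)*(r - 1)*(r + 3)*(r - 4)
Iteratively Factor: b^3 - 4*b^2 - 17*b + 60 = (b - 3)*(b^2 - b - 20) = (b - 3)*(b + 4)*(b - 5)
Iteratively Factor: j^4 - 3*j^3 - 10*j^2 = (j + 2)*(j^3 - 5*j^2) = j*(j + 2)*(j^2 - 5*j) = j*(j - 5)*(j + 2)*(j)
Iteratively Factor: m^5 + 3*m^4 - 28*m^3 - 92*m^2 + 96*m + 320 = (m + 4)*(m^4 - m^3 - 24*m^2 + 4*m + 80) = (m - 2)*(m + 4)*(m^3 + m^2 - 22*m - 40) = (m - 2)*(m + 2)*(m + 4)*(m^2 - m - 20) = (m - 5)*(m - 2)*(m + 2)*(m + 4)*(m + 4)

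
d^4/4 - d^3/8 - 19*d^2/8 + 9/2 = (d/4 + 1/2)*(d - 3)*(d - 3/2)*(d + 2)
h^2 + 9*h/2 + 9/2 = (h + 3/2)*(h + 3)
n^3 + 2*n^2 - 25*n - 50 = (n - 5)*(n + 2)*(n + 5)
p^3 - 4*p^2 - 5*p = p*(p - 5)*(p + 1)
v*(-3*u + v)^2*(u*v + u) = 9*u^3*v^2 + 9*u^3*v - 6*u^2*v^3 - 6*u^2*v^2 + u*v^4 + u*v^3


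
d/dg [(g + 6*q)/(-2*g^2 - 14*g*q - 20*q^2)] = (-g^2 - 7*g*q - 10*q^2 + (g + 6*q)*(2*g + 7*q))/(2*(g^2 + 7*g*q + 10*q^2)^2)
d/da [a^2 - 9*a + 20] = 2*a - 9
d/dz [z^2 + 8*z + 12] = 2*z + 8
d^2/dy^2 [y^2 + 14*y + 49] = 2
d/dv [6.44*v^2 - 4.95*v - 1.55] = 12.88*v - 4.95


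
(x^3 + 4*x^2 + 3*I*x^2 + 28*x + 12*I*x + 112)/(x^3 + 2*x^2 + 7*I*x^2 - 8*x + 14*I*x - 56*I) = (x - 4*I)/(x - 2)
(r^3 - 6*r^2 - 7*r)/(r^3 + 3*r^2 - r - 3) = r*(r - 7)/(r^2 + 2*r - 3)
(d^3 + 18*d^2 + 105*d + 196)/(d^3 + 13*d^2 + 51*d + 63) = (d^2 + 11*d + 28)/(d^2 + 6*d + 9)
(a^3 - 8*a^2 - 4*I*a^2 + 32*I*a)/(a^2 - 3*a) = (a^2 - 8*a - 4*I*a + 32*I)/(a - 3)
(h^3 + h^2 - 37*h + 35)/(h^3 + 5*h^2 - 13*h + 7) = (h - 5)/(h - 1)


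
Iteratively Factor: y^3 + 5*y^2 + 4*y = (y)*(y^2 + 5*y + 4) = y*(y + 1)*(y + 4)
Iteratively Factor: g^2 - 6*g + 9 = (g - 3)*(g - 3)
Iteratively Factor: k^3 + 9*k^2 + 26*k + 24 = (k + 4)*(k^2 + 5*k + 6) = (k + 2)*(k + 4)*(k + 3)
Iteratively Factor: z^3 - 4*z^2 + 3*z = (z - 3)*(z^2 - z) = (z - 3)*(z - 1)*(z)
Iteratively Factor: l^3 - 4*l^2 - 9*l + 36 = (l - 4)*(l^2 - 9) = (l - 4)*(l - 3)*(l + 3)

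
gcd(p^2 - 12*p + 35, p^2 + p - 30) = p - 5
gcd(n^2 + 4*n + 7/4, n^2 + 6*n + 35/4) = n + 7/2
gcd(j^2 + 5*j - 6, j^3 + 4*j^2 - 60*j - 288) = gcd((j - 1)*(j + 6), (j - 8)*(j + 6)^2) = j + 6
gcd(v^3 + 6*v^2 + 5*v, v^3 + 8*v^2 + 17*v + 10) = v^2 + 6*v + 5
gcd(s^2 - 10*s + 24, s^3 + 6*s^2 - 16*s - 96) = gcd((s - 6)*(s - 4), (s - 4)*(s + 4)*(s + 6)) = s - 4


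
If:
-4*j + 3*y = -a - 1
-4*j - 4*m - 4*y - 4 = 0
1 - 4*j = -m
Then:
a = -19*y/5 - 1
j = -y/5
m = -4*y/5 - 1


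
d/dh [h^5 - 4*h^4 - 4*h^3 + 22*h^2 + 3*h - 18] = 5*h^4 - 16*h^3 - 12*h^2 + 44*h + 3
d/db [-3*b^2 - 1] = -6*b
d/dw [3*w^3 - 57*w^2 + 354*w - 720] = 9*w^2 - 114*w + 354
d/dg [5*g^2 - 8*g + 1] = 10*g - 8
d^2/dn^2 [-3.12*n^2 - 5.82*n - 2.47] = -6.24000000000000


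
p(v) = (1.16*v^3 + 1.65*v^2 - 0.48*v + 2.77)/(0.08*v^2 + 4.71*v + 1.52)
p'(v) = (-0.16*v - 4.71)*(1.16*v^3 + 1.65*v^2 - 0.48*v + 2.77)/(0.08*v^2 + 4.71*v + 1.52)^2 + (3.48*v^2 + 3.3*v - 0.48)/(0.08*v^2 + 4.71*v + 1.52) = (0.0928*v^4 + 10.9272*v^3 + 13.0995*v^2 + 4.5728*v - 13.7763)/(0.0064*v^4 + 0.7536*v^3 + 22.4273*v^2 + 14.3184*v + 2.3104)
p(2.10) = 1.68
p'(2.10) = 1.13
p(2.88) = 2.72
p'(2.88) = 1.51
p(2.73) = 2.49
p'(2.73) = 1.44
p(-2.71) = 0.65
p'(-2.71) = -1.25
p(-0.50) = -4.02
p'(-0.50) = -21.30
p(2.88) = 2.72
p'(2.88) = 1.51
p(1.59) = 1.18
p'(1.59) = 0.84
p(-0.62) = -2.50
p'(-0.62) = -7.55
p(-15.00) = 69.11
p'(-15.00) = -11.21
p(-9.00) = 20.50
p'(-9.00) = -5.37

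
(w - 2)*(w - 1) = w^2 - 3*w + 2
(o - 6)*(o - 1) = o^2 - 7*o + 6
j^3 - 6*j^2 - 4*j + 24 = (j - 6)*(j - 2)*(j + 2)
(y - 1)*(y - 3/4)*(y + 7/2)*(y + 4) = y^4 + 23*y^3/4 + 13*y^2/8 - 151*y/8 + 21/2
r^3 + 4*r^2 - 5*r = r*(r - 1)*(r + 5)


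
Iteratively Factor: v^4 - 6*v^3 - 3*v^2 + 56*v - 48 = (v + 3)*(v^3 - 9*v^2 + 24*v - 16) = (v - 1)*(v + 3)*(v^2 - 8*v + 16) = (v - 4)*(v - 1)*(v + 3)*(v - 4)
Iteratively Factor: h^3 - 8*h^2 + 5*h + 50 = (h + 2)*(h^2 - 10*h + 25) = (h - 5)*(h + 2)*(h - 5)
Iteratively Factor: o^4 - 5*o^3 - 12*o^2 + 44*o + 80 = (o - 5)*(o^3 - 12*o - 16) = (o - 5)*(o - 4)*(o^2 + 4*o + 4) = (o - 5)*(o - 4)*(o + 2)*(o + 2)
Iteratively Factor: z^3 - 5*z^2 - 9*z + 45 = (z - 3)*(z^2 - 2*z - 15) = (z - 5)*(z - 3)*(z + 3)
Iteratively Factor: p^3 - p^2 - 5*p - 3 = (p - 3)*(p^2 + 2*p + 1) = (p - 3)*(p + 1)*(p + 1)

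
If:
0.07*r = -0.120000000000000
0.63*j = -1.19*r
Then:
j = 3.24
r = -1.71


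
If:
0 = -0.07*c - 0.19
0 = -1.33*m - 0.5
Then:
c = -2.71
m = -0.38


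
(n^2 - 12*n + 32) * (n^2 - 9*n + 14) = n^4 - 21*n^3 + 154*n^2 - 456*n + 448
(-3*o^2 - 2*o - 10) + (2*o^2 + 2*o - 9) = -o^2 - 19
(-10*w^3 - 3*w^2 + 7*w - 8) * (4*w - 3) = -40*w^4 + 18*w^3 + 37*w^2 - 53*w + 24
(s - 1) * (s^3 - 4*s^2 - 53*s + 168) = s^4 - 5*s^3 - 49*s^2 + 221*s - 168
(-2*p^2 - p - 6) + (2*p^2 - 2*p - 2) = -3*p - 8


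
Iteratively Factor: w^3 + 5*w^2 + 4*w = (w + 4)*(w^2 + w) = w*(w + 4)*(w + 1)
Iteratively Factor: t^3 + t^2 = (t)*(t^2 + t) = t*(t + 1)*(t)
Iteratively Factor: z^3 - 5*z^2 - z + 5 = (z - 1)*(z^2 - 4*z - 5) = (z - 1)*(z + 1)*(z - 5)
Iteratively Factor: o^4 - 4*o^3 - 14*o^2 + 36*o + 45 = (o - 3)*(o^3 - o^2 - 17*o - 15) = (o - 3)*(o + 3)*(o^2 - 4*o - 5) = (o - 5)*(o - 3)*(o + 3)*(o + 1)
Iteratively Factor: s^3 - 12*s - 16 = (s + 2)*(s^2 - 2*s - 8) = (s - 4)*(s + 2)*(s + 2)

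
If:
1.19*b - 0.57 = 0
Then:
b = 0.48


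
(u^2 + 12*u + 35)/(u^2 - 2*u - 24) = (u^2 + 12*u + 35)/(u^2 - 2*u - 24)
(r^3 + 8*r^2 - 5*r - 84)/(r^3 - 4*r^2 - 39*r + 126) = (r^2 + 11*r + 28)/(r^2 - r - 42)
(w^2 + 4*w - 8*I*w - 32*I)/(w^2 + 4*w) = (w - 8*I)/w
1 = 1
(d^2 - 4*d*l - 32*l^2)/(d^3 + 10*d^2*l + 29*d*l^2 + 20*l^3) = (d - 8*l)/(d^2 + 6*d*l + 5*l^2)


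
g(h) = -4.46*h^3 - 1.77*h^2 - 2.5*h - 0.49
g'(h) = -13.38*h^2 - 3.54*h - 2.5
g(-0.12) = -0.21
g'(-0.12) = -2.27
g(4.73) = -523.89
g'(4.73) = -318.59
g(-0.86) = 3.19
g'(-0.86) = -9.35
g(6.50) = -1316.35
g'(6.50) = -590.82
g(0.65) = -4.09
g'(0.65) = -10.45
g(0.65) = -4.09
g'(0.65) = -10.45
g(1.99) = -47.62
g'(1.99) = -62.53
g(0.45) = -2.38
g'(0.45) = -6.80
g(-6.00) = 914.15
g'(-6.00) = -462.94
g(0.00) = -0.49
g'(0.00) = -2.50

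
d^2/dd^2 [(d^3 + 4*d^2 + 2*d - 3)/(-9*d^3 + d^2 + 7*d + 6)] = 2*(-333*d^6 - 675*d^5 + 432*d^4 - 1871*d^3 - 1260*d^2 + 477*d + 69)/(729*d^9 - 243*d^8 - 1674*d^7 - 1081*d^6 + 1626*d^5 + 2103*d^4 + 377*d^3 - 990*d^2 - 756*d - 216)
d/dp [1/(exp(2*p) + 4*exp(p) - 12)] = 2*(-exp(p) - 2)*exp(p)/(exp(2*p) + 4*exp(p) - 12)^2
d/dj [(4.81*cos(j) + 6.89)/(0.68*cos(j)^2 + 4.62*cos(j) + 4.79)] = (3.2708*cos(j)^2 + 9.3704*cos(j) + 8.7919)*sin(j)/(0.4624*cos(j)^4 + 6.2832*cos(j)^3 + 27.8588*cos(j)^2 + 44.2596*cos(j) + 22.9441)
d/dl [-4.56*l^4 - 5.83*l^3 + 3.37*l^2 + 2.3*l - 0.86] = -18.24*l^3 - 17.49*l^2 + 6.74*l + 2.3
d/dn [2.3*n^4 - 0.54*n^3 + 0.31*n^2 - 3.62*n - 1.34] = 9.2*n^3 - 1.62*n^2 + 0.62*n - 3.62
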